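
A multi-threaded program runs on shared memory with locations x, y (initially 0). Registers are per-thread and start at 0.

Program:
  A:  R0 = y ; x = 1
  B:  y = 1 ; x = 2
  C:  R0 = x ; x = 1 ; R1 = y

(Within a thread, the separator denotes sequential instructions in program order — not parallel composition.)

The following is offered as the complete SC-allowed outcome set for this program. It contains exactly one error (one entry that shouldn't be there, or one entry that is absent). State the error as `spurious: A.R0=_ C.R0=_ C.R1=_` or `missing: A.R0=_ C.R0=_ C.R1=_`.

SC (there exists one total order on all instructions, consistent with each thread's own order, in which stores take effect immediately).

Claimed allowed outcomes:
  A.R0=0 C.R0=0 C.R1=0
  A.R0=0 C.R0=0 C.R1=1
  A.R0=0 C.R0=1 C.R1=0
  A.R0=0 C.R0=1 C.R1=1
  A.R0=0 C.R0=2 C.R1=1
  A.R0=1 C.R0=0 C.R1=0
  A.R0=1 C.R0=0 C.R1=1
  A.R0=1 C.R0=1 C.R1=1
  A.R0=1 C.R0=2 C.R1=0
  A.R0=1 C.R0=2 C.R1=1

spurious: A.R0=1 C.R0=2 C.R1=0

outcome vector order: (A.R0,C.R0,C.R1)
SC (9): 000; 001; 010; 011; 021; 100; 101; 111; 121
claimed∖SC = {120}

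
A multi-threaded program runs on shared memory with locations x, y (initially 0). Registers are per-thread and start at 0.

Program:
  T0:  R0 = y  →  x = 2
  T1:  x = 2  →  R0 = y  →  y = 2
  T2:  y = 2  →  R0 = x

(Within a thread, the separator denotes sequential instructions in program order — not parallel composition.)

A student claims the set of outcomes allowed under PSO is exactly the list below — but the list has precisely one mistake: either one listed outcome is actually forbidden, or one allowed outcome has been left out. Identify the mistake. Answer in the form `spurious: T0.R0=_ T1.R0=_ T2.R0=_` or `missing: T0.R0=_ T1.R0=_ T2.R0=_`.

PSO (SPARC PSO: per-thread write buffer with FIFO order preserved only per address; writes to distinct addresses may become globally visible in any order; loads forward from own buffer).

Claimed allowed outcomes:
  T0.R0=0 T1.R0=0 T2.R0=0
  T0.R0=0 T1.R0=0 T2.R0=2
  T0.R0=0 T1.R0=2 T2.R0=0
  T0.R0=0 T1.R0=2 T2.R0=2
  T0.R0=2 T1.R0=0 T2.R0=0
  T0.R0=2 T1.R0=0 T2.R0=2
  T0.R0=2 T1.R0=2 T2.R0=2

outcome vector order: (T0.R0,T1.R0,T2.R0)
[PSO] allowed = {0/0/0 0/0/2 0/2/0 0/2/2 2/0/0 2/0/2 2/2/0 2/2/2}
PSO∖claimed = {2/2/0}

missing: T0.R0=2 T1.R0=2 T2.R0=0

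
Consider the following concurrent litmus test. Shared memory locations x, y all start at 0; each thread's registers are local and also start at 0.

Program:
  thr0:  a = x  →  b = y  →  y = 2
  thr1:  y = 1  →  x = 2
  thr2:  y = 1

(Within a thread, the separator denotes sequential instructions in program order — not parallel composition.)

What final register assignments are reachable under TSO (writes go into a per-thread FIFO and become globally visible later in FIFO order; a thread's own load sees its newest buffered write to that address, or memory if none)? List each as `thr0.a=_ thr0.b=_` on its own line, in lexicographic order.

outcome vector order: (thr0.a,thr0.b)
|TSO outcomes| = 3

thr0.a=0 thr0.b=0
thr0.a=0 thr0.b=1
thr0.a=2 thr0.b=1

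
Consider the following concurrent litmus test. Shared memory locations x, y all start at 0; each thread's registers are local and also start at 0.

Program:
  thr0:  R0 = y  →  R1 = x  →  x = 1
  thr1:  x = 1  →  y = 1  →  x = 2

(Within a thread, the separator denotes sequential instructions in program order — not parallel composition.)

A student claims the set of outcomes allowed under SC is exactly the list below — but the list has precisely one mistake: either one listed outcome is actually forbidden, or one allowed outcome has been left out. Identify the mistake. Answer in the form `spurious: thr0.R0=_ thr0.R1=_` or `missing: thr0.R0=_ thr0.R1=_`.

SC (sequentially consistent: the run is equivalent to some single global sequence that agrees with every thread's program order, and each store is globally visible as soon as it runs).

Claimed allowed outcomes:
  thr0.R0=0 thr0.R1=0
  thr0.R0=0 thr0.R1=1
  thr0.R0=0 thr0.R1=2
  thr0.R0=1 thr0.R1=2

missing: thr0.R0=1 thr0.R1=1

outcome vector order: (thr0.R0,thr0.R1)
SC: 5 outcomes — {0/0, 0/1, 0/2, 1/1, 1/2}
SC∖claimed = {1/1}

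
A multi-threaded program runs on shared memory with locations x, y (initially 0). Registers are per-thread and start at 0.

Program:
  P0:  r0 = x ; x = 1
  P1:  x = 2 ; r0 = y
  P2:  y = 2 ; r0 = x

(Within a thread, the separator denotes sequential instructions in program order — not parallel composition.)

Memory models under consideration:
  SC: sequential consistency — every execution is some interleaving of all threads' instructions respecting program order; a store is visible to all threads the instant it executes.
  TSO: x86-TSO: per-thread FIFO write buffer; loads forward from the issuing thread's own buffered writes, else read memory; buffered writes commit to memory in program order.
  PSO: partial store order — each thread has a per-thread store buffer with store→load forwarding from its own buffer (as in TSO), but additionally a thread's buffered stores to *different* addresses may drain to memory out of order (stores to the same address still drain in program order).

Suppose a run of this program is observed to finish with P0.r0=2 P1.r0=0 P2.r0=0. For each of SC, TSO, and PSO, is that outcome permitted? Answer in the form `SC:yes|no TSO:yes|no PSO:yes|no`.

SC:no TSO:yes PSO:yes

outcome vector order: (P0.r0,P1.r0,P2.r0)
SC (10): <0 0 1>; <0 0 2>; <0 2 0>; <0 2 1>; <0 2 2>; <2 0 1>; <2 0 2>; <2 2 0>; <2 2 1>; <2 2 2>
TSO (12): <0 0 0>; <0 0 1>; <0 0 2>; <0 2 0>; <0 2 1>; <0 2 2>; <2 0 0>; <2 0 1>; <2 0 2>; <2 2 0>; <2 2 1>; <2 2 2>
PSO (12): <0 0 0>; <0 0 1>; <0 0 2>; <0 2 0>; <0 2 1>; <0 2 2>; <2 0 0>; <2 0 1>; <2 0 2>; <2 2 0>; <2 2 1>; <2 2 2>
target <2 0 0> ∈ {TSO,PSO}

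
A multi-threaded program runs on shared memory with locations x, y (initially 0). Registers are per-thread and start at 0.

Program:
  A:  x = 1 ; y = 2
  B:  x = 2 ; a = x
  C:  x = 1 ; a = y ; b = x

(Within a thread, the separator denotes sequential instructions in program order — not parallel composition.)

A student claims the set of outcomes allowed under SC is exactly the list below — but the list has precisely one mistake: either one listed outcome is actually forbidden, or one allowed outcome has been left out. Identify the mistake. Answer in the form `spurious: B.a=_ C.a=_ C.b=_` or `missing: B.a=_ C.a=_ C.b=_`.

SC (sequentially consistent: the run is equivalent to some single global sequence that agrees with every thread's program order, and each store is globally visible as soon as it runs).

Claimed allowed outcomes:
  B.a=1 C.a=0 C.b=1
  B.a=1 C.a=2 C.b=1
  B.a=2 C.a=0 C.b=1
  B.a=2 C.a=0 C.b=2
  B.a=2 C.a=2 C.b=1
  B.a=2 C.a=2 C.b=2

missing: B.a=1 C.a=0 C.b=2

outcome vector order: (B.a,C.a,C.b)
SC (7): <1 0 1>, <1 0 2>, <1 2 1>, <2 0 1>, <2 0 2>, <2 2 1>, <2 2 2>
SC∖claimed = {<1 0 2>}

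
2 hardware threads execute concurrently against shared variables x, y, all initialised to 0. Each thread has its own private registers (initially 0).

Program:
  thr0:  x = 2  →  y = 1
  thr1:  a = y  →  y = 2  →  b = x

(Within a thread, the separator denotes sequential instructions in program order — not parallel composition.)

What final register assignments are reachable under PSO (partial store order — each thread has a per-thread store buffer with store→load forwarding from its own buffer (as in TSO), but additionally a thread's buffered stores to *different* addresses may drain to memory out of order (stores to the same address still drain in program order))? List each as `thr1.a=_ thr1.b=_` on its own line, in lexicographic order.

thr1.a=0 thr1.b=0
thr1.a=0 thr1.b=2
thr1.a=1 thr1.b=0
thr1.a=1 thr1.b=2

outcome vector order: (thr1.a,thr1.b)
|PSO outcomes| = 4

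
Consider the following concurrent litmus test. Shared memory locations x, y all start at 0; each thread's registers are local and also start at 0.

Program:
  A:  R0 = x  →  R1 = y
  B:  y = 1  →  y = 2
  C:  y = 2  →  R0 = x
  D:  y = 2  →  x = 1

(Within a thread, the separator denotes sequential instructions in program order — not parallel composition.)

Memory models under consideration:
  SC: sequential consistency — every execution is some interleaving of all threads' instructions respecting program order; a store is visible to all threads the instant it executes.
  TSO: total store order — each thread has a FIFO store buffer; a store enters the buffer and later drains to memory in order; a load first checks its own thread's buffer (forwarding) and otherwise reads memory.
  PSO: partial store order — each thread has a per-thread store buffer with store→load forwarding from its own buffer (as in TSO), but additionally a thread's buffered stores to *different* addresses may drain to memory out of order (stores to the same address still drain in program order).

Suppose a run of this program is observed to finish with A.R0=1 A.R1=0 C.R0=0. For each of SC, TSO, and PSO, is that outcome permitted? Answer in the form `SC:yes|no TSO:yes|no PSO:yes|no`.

outcome vector order: (A.R0,A.R1,C.R0)
under SC → <0 0 0>, <0 0 1>, <0 1 0>, <0 1 1>, <0 2 0>, <0 2 1>, <1 1 0>, <1 1 1>, <1 2 0>, <1 2 1>
under TSO → <0 0 0>, <0 0 1>, <0 1 0>, <0 1 1>, <0 2 0>, <0 2 1>, <1 1 0>, <1 1 1>, <1 2 0>, <1 2 1>
under PSO → <0 0 0>, <0 0 1>, <0 1 0>, <0 1 1>, <0 2 0>, <0 2 1>, <1 0 0>, <1 0 1>, <1 1 0>, <1 1 1>, <1 2 0>, <1 2 1>
target <1 0 0> ∈ {PSO}

SC:no TSO:no PSO:yes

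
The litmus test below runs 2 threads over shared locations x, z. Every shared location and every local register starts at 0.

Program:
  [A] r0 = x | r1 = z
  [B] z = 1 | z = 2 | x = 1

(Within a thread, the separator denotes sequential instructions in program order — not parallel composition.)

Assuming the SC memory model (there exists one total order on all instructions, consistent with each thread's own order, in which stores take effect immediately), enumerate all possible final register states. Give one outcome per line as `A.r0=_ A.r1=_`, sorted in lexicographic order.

outcome vector order: (A.r0,A.r1)
|SC outcomes| = 4

A.r0=0 A.r1=0
A.r0=0 A.r1=1
A.r0=0 A.r1=2
A.r0=1 A.r1=2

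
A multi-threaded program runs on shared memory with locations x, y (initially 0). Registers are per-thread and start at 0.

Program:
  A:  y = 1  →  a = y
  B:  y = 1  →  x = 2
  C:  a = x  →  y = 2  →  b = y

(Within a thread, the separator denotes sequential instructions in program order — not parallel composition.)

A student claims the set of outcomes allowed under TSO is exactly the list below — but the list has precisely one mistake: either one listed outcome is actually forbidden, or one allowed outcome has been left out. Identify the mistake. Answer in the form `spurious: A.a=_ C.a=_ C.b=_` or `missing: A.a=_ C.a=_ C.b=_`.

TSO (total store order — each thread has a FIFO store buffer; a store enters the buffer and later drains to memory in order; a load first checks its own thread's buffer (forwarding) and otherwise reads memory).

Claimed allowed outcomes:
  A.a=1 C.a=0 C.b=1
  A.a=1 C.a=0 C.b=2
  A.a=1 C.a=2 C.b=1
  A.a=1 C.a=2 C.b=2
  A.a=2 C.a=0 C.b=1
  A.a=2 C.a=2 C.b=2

missing: A.a=2 C.a=0 C.b=2

outcome vector order: (A.a,C.a,C.b)
TSO: 7 outcomes — {101, 102, 121, 122, 201, 202, 222}
TSO∖claimed = {202}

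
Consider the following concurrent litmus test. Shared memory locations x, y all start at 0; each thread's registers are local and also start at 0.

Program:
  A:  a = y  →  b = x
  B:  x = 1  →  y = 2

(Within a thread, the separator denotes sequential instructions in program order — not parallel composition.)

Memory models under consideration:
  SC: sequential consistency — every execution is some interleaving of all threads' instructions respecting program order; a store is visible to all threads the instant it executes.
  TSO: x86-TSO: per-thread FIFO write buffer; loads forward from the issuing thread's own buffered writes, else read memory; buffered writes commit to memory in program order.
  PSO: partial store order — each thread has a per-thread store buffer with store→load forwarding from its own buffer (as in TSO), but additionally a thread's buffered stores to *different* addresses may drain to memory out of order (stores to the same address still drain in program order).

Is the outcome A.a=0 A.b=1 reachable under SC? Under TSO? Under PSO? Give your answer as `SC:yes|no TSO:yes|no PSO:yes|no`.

SC:yes TSO:yes PSO:yes

outcome vector order: (A.a,A.b)
SC: 3 outcomes — {(0,0) (0,1) (2,1)}
TSO: 3 outcomes — {(0,0) (0,1) (2,1)}
PSO: 4 outcomes — {(0,0) (0,1) (2,0) (2,1)}
target (0,1) ∈ {SC,TSO,PSO}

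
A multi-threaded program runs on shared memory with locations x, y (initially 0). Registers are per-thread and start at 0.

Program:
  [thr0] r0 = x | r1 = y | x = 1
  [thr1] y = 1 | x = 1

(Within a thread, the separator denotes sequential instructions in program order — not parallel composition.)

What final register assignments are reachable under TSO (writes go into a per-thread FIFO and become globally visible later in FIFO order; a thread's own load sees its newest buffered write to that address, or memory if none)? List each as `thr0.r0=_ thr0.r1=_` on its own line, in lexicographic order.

thr0.r0=0 thr0.r1=0
thr0.r0=0 thr0.r1=1
thr0.r0=1 thr0.r1=1

outcome vector order: (thr0.r0,thr0.r1)
|TSO outcomes| = 3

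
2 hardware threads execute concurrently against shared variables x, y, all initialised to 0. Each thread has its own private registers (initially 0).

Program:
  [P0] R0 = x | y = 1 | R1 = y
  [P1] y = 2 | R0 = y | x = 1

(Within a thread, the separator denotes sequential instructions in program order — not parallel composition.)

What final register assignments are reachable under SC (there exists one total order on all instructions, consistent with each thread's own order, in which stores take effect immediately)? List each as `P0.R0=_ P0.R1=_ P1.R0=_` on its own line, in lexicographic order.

outcome vector order: (P0.R0,P0.R1,P1.R0)
|SC outcomes| = 4

P0.R0=0 P0.R1=1 P1.R0=1
P0.R0=0 P0.R1=1 P1.R0=2
P0.R0=0 P0.R1=2 P1.R0=2
P0.R0=1 P0.R1=1 P1.R0=2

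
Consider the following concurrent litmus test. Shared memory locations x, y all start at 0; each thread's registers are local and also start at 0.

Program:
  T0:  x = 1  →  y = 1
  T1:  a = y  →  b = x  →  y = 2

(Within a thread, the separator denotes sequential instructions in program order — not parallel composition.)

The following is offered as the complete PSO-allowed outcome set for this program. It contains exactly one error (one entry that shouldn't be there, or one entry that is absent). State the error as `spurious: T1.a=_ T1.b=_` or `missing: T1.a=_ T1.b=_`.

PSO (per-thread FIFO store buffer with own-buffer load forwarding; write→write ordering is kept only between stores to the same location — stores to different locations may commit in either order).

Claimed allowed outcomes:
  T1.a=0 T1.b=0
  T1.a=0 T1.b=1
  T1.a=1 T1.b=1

outcome vector order: (T1.a,T1.b)
under PSO → (0,0) (0,1) (1,0) (1,1)
PSO∖claimed = {(1,0)}

missing: T1.a=1 T1.b=0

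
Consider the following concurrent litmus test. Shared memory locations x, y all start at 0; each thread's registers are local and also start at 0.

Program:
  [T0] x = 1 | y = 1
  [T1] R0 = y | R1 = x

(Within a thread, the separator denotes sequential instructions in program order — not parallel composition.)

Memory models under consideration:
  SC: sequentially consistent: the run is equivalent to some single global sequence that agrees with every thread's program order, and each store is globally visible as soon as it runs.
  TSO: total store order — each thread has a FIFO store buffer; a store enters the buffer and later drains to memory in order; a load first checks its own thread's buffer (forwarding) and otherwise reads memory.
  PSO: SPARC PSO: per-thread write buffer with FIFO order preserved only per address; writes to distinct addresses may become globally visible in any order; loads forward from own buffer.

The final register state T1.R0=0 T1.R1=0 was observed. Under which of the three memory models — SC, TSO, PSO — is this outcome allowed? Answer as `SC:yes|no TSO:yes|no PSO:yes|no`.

outcome vector order: (T1.R0,T1.R1)
[SC] allowed = {0/0 0/1 1/1}
[TSO] allowed = {0/0 0/1 1/1}
[PSO] allowed = {0/0 0/1 1/0 1/1}
target 0/0 ∈ {SC,TSO,PSO}

SC:yes TSO:yes PSO:yes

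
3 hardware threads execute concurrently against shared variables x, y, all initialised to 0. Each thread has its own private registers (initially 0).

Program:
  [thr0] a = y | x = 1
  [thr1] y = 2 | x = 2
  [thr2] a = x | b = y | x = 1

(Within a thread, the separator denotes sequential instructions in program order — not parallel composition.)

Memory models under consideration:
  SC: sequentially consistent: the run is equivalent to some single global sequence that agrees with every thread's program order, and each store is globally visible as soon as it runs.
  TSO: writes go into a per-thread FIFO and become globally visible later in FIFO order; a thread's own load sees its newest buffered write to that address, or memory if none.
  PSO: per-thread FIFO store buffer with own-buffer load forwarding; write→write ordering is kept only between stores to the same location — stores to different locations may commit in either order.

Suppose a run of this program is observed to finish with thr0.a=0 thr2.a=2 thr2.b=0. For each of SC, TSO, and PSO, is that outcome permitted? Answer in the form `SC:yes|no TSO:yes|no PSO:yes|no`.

outcome vector order: (thr0.a,thr2.a,thr2.b)
under SC → <0 0 0> <0 0 2> <0 1 0> <0 1 2> <0 2 2> <2 0 0> <2 0 2> <2 1 2> <2 2 2>
under TSO → <0 0 0> <0 0 2> <0 1 0> <0 1 2> <0 2 2> <2 0 0> <2 0 2> <2 1 2> <2 2 2>
under PSO → <0 0 0> <0 0 2> <0 1 0> <0 1 2> <0 2 0> <0 2 2> <2 0 0> <2 0 2> <2 1 2> <2 2 0> <2 2 2>
target <0 2 0> ∈ {PSO}

SC:no TSO:no PSO:yes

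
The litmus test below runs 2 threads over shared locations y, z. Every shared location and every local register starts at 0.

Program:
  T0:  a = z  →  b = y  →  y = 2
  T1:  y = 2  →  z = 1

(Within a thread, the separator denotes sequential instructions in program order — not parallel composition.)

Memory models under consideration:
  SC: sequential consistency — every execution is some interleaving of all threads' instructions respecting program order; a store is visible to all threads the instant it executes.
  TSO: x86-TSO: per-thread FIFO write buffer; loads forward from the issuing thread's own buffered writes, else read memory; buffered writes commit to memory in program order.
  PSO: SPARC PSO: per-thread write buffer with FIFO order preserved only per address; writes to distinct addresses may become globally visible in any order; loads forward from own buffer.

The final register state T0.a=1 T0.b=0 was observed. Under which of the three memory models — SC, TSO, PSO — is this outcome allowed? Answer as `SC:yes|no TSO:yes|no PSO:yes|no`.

outcome vector order: (T0.a,T0.b)
SC: 3 outcomes — {0/0, 0/2, 1/2}
TSO: 3 outcomes — {0/0, 0/2, 1/2}
PSO: 4 outcomes — {0/0, 0/2, 1/0, 1/2}
target 1/0 ∈ {PSO}

SC:no TSO:no PSO:yes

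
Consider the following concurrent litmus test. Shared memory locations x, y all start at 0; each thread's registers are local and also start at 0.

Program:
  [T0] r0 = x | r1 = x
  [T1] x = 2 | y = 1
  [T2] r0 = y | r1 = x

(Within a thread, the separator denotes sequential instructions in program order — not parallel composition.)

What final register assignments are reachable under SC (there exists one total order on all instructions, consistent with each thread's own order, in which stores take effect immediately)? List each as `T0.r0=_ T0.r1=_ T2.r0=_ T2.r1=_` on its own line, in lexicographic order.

T0.r0=0 T0.r1=0 T2.r0=0 T2.r1=0
T0.r0=0 T0.r1=0 T2.r0=0 T2.r1=2
T0.r0=0 T0.r1=0 T2.r0=1 T2.r1=2
T0.r0=0 T0.r1=2 T2.r0=0 T2.r1=0
T0.r0=0 T0.r1=2 T2.r0=0 T2.r1=2
T0.r0=0 T0.r1=2 T2.r0=1 T2.r1=2
T0.r0=2 T0.r1=2 T2.r0=0 T2.r1=0
T0.r0=2 T0.r1=2 T2.r0=0 T2.r1=2
T0.r0=2 T0.r1=2 T2.r0=1 T2.r1=2

outcome vector order: (T0.r0,T0.r1,T2.r0,T2.r1)
|SC outcomes| = 9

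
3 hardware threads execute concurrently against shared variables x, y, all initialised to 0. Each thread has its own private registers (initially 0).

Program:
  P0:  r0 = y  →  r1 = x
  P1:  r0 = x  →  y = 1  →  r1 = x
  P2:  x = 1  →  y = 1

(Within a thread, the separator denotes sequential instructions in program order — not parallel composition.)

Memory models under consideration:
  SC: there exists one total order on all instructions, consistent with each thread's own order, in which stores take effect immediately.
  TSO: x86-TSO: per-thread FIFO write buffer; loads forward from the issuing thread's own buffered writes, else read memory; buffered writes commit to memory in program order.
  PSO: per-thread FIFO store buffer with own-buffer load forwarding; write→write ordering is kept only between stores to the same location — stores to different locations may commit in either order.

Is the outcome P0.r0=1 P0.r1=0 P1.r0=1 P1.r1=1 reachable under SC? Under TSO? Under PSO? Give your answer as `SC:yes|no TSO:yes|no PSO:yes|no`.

SC:no TSO:no PSO:yes

outcome vector order: (P0.r0,P0.r1,P1.r0,P1.r1)
[SC] allowed = {(0,0,0,0); (0,0,0,1); (0,0,1,1); (0,1,0,0); (0,1,0,1); (0,1,1,1); (1,0,0,0); (1,0,0,1); (1,1,0,0); (1,1,0,1); (1,1,1,1)}
[TSO] allowed = {(0,0,0,0); (0,0,0,1); (0,0,1,1); (0,1,0,0); (0,1,0,1); (0,1,1,1); (1,0,0,0); (1,0,0,1); (1,1,0,0); (1,1,0,1); (1,1,1,1)}
[PSO] allowed = {(0,0,0,0); (0,0,0,1); (0,0,1,1); (0,1,0,0); (0,1,0,1); (0,1,1,1); (1,0,0,0); (1,0,0,1); (1,0,1,1); (1,1,0,0); (1,1,0,1); (1,1,1,1)}
target (1,0,1,1) ∈ {PSO}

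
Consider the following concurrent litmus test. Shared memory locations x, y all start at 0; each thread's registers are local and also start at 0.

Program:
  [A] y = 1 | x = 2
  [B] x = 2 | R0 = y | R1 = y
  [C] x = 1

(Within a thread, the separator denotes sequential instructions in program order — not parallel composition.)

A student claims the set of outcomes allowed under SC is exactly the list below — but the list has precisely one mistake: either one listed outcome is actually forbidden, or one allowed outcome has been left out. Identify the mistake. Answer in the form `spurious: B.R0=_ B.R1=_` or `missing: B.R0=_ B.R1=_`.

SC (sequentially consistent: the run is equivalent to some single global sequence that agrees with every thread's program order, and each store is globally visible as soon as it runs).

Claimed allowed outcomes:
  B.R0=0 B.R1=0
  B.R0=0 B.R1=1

outcome vector order: (B.R0,B.R1)
SC: 3 outcomes — {(0,0) (0,1) (1,1)}
SC∖claimed = {(1,1)}

missing: B.R0=1 B.R1=1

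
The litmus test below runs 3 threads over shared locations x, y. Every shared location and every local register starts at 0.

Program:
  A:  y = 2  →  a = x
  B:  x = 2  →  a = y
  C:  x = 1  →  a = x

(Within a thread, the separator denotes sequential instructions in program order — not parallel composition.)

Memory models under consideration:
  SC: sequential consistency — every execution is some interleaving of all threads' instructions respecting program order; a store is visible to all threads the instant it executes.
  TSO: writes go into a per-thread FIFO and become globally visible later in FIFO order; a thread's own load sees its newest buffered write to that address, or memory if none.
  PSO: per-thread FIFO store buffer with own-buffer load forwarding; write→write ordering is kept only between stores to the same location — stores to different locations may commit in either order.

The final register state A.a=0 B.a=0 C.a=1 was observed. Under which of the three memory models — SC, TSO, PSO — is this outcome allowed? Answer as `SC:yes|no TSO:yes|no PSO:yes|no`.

SC:no TSO:yes PSO:yes

outcome vector order: (A.a,B.a,C.a)
[SC] allowed = {<0 2 1> <0 2 2> <1 0 1> <1 2 1> <1 2 2> <2 0 1> <2 0 2> <2 2 1> <2 2 2>}
[TSO] allowed = {<0 0 1> <0 0 2> <0 2 1> <0 2 2> <1 0 1> <1 0 2> <1 2 1> <1 2 2> <2 0 1> <2 0 2> <2 2 1> <2 2 2>}
[PSO] allowed = {<0 0 1> <0 0 2> <0 2 1> <0 2 2> <1 0 1> <1 0 2> <1 2 1> <1 2 2> <2 0 1> <2 0 2> <2 2 1> <2 2 2>}
target <0 0 1> ∈ {TSO,PSO}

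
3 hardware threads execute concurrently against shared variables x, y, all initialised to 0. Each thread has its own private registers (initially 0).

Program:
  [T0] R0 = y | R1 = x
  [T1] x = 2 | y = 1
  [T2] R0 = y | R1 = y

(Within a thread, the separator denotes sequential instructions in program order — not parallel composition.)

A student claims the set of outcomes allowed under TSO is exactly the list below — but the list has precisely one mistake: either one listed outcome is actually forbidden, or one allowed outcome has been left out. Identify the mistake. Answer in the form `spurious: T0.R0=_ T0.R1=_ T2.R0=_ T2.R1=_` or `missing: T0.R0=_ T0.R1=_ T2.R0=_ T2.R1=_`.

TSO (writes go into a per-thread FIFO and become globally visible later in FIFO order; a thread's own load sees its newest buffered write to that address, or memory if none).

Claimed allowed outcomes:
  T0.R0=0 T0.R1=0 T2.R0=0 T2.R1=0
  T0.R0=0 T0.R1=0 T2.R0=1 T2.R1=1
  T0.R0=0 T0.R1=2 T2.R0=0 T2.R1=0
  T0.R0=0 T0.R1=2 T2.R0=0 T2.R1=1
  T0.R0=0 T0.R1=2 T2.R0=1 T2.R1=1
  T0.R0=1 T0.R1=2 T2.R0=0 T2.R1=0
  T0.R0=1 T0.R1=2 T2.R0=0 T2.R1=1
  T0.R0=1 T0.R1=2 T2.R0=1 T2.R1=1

missing: T0.R0=0 T0.R1=0 T2.R0=0 T2.R1=1

outcome vector order: (T0.R0,T0.R1,T2.R0,T2.R1)
TSO: 9 outcomes — {0000 0001 0011 0200 0201 0211 1200 1201 1211}
TSO∖claimed = {0001}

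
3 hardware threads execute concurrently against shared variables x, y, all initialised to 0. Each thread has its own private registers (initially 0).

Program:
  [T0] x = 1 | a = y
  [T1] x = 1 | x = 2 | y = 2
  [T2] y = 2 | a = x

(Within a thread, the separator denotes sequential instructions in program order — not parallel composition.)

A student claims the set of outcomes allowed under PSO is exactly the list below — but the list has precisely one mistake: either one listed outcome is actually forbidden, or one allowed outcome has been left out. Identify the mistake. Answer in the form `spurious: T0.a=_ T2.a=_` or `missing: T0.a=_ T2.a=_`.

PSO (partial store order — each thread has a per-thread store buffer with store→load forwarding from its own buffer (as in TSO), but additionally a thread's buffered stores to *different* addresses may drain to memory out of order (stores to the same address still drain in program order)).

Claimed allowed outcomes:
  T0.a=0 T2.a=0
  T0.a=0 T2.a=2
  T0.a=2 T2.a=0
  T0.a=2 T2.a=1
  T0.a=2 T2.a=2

outcome vector order: (T0.a,T2.a)
[PSO] allowed = {0/0 0/1 0/2 2/0 2/1 2/2}
PSO∖claimed = {0/1}

missing: T0.a=0 T2.a=1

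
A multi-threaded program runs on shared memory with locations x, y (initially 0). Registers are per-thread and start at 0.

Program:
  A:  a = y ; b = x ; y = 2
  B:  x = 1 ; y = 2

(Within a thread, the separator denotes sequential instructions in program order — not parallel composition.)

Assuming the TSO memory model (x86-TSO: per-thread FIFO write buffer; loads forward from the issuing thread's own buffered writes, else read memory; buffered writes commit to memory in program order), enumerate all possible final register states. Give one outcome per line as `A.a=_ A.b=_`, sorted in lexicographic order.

A.a=0 A.b=0
A.a=0 A.b=1
A.a=2 A.b=1

outcome vector order: (A.a,A.b)
|TSO outcomes| = 3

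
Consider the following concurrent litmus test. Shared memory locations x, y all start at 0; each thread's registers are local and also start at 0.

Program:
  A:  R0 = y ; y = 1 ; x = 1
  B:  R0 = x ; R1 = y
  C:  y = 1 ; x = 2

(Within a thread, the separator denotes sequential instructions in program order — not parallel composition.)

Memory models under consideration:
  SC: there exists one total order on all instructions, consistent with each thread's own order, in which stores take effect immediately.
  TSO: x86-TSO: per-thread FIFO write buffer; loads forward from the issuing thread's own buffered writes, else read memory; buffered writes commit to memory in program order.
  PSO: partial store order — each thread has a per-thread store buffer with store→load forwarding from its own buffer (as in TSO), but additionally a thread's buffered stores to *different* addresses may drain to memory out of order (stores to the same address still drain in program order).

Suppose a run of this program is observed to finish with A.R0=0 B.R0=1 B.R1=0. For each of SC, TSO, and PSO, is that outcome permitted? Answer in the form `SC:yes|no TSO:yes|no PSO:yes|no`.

outcome vector order: (A.R0,B.R0,B.R1)
[SC] allowed = {000, 001, 011, 021, 100, 101, 111, 121}
[TSO] allowed = {000, 001, 011, 021, 100, 101, 111, 121}
[PSO] allowed = {000, 001, 010, 011, 020, 021, 100, 101, 111, 120, 121}
target 010 ∈ {PSO}

SC:no TSO:no PSO:yes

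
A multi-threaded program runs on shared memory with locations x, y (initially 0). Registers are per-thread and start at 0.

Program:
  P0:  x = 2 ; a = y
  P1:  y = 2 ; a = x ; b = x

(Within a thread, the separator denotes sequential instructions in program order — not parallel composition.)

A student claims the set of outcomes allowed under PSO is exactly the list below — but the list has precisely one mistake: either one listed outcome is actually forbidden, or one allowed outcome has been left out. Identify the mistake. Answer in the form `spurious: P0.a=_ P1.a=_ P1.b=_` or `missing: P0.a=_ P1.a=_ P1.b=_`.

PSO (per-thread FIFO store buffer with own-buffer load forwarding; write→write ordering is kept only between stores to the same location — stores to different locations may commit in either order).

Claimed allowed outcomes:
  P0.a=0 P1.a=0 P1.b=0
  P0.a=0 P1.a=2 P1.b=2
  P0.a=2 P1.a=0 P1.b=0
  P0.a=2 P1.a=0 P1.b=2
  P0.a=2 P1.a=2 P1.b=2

missing: P0.a=0 P1.a=0 P1.b=2

outcome vector order: (P0.a,P1.a,P1.b)
PSO: 6 outcomes — {0/0/0; 0/0/2; 0/2/2; 2/0/0; 2/0/2; 2/2/2}
PSO∖claimed = {0/0/2}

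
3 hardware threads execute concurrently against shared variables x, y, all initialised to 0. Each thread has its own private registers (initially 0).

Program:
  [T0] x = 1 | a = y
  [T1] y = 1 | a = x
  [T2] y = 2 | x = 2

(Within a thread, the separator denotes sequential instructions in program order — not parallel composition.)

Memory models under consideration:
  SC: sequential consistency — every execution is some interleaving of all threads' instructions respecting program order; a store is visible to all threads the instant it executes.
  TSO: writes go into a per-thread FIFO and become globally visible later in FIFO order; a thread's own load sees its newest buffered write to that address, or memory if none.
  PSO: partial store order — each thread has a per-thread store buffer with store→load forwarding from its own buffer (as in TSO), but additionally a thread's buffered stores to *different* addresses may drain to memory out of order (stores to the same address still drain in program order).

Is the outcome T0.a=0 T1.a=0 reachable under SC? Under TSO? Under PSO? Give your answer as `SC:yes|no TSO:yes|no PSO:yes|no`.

outcome vector order: (T0.a,T1.a)
under SC → 0/1, 0/2, 1/0, 1/1, 1/2, 2/0, 2/1, 2/2
under TSO → 0/0, 0/1, 0/2, 1/0, 1/1, 1/2, 2/0, 2/1, 2/2
under PSO → 0/0, 0/1, 0/2, 1/0, 1/1, 1/2, 2/0, 2/1, 2/2
target 0/0 ∈ {TSO,PSO}

SC:no TSO:yes PSO:yes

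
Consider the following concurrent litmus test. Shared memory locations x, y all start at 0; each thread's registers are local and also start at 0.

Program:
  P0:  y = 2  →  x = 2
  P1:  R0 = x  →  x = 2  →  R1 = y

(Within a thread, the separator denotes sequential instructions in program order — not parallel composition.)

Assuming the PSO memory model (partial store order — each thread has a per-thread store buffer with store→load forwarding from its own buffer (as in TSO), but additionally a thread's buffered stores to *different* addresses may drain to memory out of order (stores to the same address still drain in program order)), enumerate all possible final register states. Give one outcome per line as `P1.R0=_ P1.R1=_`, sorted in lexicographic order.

outcome vector order: (P1.R0,P1.R1)
|PSO outcomes| = 4

P1.R0=0 P1.R1=0
P1.R0=0 P1.R1=2
P1.R0=2 P1.R1=0
P1.R0=2 P1.R1=2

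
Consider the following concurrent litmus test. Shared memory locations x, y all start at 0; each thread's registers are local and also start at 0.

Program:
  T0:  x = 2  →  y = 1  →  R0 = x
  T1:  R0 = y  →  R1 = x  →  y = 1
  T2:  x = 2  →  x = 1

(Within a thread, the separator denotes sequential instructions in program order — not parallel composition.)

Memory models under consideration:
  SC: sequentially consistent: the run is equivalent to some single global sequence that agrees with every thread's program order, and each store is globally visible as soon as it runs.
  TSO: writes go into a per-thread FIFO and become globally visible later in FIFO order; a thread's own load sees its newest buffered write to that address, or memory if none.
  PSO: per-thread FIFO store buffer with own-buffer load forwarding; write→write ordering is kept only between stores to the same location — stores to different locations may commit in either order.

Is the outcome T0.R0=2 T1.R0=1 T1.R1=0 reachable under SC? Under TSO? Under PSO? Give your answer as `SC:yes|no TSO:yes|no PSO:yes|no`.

SC:no TSO:no PSO:yes

outcome vector order: (T0.R0,T1.R0,T1.R1)
[SC] allowed = {(1,0,0), (1,0,1), (1,0,2), (1,1,1), (1,1,2), (2,0,0), (2,0,1), (2,0,2), (2,1,1), (2,1,2)}
[TSO] allowed = {(1,0,0), (1,0,1), (1,0,2), (1,1,1), (1,1,2), (2,0,0), (2,0,1), (2,0,2), (2,1,1), (2,1,2)}
[PSO] allowed = {(1,0,0), (1,0,1), (1,0,2), (1,1,0), (1,1,1), (1,1,2), (2,0,0), (2,0,1), (2,0,2), (2,1,0), (2,1,1), (2,1,2)}
target (2,1,0) ∈ {PSO}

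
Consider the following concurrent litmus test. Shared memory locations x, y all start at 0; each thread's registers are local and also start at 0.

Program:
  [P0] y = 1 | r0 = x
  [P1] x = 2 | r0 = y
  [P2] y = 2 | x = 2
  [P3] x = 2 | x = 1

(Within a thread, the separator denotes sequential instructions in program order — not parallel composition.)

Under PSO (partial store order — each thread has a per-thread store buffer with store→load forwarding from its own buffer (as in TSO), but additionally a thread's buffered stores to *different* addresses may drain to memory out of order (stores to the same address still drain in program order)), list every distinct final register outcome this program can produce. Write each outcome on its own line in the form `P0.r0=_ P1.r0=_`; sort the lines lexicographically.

outcome vector order: (P0.r0,P1.r0)
|PSO outcomes| = 9

P0.r0=0 P1.r0=0
P0.r0=0 P1.r0=1
P0.r0=0 P1.r0=2
P0.r0=1 P1.r0=0
P0.r0=1 P1.r0=1
P0.r0=1 P1.r0=2
P0.r0=2 P1.r0=0
P0.r0=2 P1.r0=1
P0.r0=2 P1.r0=2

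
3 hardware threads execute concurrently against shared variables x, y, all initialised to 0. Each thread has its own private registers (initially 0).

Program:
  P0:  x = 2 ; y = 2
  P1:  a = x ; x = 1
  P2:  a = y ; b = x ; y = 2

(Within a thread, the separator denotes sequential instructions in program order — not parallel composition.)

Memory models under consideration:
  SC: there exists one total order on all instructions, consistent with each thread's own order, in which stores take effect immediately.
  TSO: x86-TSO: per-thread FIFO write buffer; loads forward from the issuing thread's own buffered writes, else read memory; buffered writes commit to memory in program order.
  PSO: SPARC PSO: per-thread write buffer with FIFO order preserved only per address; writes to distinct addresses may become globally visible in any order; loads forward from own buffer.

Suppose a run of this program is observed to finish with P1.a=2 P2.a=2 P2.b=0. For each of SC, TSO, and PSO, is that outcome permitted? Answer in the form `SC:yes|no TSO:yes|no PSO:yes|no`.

outcome vector order: (P1.a,P2.a,P2.b)
SC (10): 0/0/0, 0/0/1, 0/0/2, 0/2/1, 0/2/2, 2/0/0, 2/0/1, 2/0/2, 2/2/1, 2/2/2
TSO (10): 0/0/0, 0/0/1, 0/0/2, 0/2/1, 0/2/2, 2/0/0, 2/0/1, 2/0/2, 2/2/1, 2/2/2
PSO (12): 0/0/0, 0/0/1, 0/0/2, 0/2/0, 0/2/1, 0/2/2, 2/0/0, 2/0/1, 2/0/2, 2/2/0, 2/2/1, 2/2/2
target 2/2/0 ∈ {PSO}

SC:no TSO:no PSO:yes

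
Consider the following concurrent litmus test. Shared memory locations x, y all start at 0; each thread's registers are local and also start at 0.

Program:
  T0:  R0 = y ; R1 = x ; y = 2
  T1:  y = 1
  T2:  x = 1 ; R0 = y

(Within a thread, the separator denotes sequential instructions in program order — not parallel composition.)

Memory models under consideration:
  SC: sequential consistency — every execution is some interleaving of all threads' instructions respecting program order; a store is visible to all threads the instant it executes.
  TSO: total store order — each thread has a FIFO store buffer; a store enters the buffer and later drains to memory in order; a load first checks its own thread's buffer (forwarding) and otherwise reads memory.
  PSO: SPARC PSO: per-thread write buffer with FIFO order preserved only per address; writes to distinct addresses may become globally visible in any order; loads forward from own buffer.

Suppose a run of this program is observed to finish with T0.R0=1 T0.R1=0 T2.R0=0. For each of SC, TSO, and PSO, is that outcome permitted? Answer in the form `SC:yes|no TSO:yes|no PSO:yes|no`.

SC:no TSO:yes PSO:yes

outcome vector order: (T0.R0,T0.R1,T2.R0)
[SC] allowed = {000 001 002 010 011 012 101 102 110 111 112}
[TSO] allowed = {000 001 002 010 011 012 100 101 102 110 111 112}
[PSO] allowed = {000 001 002 010 011 012 100 101 102 110 111 112}
target 100 ∈ {TSO,PSO}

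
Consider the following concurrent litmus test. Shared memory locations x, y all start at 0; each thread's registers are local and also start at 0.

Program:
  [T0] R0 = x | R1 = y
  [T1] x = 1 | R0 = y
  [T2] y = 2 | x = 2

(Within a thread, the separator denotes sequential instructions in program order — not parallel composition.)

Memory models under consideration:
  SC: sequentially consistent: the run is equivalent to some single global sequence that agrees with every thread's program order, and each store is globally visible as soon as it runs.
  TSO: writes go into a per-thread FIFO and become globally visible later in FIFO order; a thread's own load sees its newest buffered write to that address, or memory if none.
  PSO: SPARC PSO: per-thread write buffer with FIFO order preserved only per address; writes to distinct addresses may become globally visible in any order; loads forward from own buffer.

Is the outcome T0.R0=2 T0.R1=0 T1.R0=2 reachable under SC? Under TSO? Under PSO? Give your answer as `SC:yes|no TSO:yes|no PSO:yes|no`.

outcome vector order: (T0.R0,T0.R1,T1.R0)
SC (10): 000, 002, 020, 022, 100, 102, 120, 122, 220, 222
TSO (10): 000, 002, 020, 022, 100, 102, 120, 122, 220, 222
PSO (12): 000, 002, 020, 022, 100, 102, 120, 122, 200, 202, 220, 222
target 202 ∈ {PSO}

SC:no TSO:no PSO:yes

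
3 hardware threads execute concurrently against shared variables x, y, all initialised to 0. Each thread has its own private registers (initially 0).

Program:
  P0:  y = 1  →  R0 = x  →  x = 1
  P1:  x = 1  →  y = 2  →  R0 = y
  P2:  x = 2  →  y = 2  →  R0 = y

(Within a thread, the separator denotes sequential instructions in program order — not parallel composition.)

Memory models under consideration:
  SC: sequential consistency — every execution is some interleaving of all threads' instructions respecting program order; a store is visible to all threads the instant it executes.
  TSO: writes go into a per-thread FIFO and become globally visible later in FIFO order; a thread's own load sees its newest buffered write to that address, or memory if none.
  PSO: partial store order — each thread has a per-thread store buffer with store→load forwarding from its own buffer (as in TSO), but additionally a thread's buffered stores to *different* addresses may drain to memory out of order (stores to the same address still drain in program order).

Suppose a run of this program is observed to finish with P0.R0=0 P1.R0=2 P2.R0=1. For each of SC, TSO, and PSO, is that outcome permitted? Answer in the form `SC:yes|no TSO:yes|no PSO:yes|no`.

outcome vector order: (P0.R0,P1.R0,P2.R0)
under SC → 0/2/2 1/1/1 1/1/2 1/2/1 1/2/2 2/1/1 2/1/2 2/2/1 2/2/2
under TSO → 0/1/1 0/1/2 0/2/1 0/2/2 1/1/1 1/1/2 1/2/1 1/2/2 2/1/1 2/1/2 2/2/1 2/2/2
under PSO → 0/1/1 0/1/2 0/2/1 0/2/2 1/1/1 1/1/2 1/2/1 1/2/2 2/1/1 2/1/2 2/2/1 2/2/2
target 0/2/1 ∈ {TSO,PSO}

SC:no TSO:yes PSO:yes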